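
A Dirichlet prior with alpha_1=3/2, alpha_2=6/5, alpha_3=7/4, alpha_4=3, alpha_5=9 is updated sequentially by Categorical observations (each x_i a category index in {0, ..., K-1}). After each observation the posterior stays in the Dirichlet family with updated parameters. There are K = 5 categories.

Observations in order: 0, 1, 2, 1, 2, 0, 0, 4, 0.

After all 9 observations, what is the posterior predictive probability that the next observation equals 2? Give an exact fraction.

obs 1: x=0 → posterior Dirichlet(5/2, 6/5, 7/4, 3, 9)
obs 2: x=1 → posterior Dirichlet(5/2, 11/5, 7/4, 3, 9)
obs 3: x=2 → posterior Dirichlet(5/2, 11/5, 11/4, 3, 9)
obs 4: x=1 → posterior Dirichlet(5/2, 16/5, 11/4, 3, 9)
obs 5: x=2 → posterior Dirichlet(5/2, 16/5, 15/4, 3, 9)
obs 6: x=0 → posterior Dirichlet(7/2, 16/5, 15/4, 3, 9)
obs 7: x=0 → posterior Dirichlet(9/2, 16/5, 15/4, 3, 9)
obs 8: x=4 → posterior Dirichlet(9/2, 16/5, 15/4, 3, 10)
obs 9: x=0 → posterior Dirichlet(11/2, 16/5, 15/4, 3, 10)

75/509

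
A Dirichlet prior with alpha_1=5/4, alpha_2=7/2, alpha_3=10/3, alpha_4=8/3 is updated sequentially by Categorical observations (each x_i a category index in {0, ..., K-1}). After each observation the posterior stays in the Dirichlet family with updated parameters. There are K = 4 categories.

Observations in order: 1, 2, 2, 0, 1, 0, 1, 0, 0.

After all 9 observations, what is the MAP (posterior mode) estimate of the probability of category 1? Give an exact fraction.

22/63

obs 1: x=1 → posterior Dirichlet(5/4, 9/2, 10/3, 8/3)
obs 2: x=2 → posterior Dirichlet(5/4, 9/2, 13/3, 8/3)
obs 3: x=2 → posterior Dirichlet(5/4, 9/2, 16/3, 8/3)
obs 4: x=0 → posterior Dirichlet(9/4, 9/2, 16/3, 8/3)
obs 5: x=1 → posterior Dirichlet(9/4, 11/2, 16/3, 8/3)
obs 6: x=0 → posterior Dirichlet(13/4, 11/2, 16/3, 8/3)
obs 7: x=1 → posterior Dirichlet(13/4, 13/2, 16/3, 8/3)
obs 8: x=0 → posterior Dirichlet(17/4, 13/2, 16/3, 8/3)
obs 9: x=0 → posterior Dirichlet(21/4, 13/2, 16/3, 8/3)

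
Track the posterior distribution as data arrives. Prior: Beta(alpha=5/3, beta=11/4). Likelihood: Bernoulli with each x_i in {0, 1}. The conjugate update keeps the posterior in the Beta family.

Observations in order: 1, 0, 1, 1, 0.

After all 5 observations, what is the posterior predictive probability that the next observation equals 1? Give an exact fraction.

obs 1: x=1 → posterior Beta(8/3, 11/4)
obs 2: x=0 → posterior Beta(8/3, 15/4)
obs 3: x=1 → posterior Beta(11/3, 15/4)
obs 4: x=1 → posterior Beta(14/3, 15/4)
obs 5: x=0 → posterior Beta(14/3, 19/4)

56/113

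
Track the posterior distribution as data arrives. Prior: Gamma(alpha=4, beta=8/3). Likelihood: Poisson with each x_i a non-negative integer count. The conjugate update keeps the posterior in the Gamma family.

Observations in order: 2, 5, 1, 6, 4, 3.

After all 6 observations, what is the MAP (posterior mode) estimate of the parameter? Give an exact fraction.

36/13

obs 1: x=2 → posterior Gamma(6, 11/3)
obs 2: x=5 → posterior Gamma(11, 14/3)
obs 3: x=1 → posterior Gamma(12, 17/3)
obs 4: x=6 → posterior Gamma(18, 20/3)
obs 5: x=4 → posterior Gamma(22, 23/3)
obs 6: x=3 → posterior Gamma(25, 26/3)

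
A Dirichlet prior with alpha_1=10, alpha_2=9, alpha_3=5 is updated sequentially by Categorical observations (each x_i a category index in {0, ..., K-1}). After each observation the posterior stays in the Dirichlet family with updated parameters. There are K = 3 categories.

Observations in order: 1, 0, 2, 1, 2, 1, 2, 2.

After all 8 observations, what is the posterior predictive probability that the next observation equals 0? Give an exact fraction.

11/32

obs 1: x=1 → posterior Dirichlet(10, 10, 5)
obs 2: x=0 → posterior Dirichlet(11, 10, 5)
obs 3: x=2 → posterior Dirichlet(11, 10, 6)
obs 4: x=1 → posterior Dirichlet(11, 11, 6)
obs 5: x=2 → posterior Dirichlet(11, 11, 7)
obs 6: x=1 → posterior Dirichlet(11, 12, 7)
obs 7: x=2 → posterior Dirichlet(11, 12, 8)
obs 8: x=2 → posterior Dirichlet(11, 12, 9)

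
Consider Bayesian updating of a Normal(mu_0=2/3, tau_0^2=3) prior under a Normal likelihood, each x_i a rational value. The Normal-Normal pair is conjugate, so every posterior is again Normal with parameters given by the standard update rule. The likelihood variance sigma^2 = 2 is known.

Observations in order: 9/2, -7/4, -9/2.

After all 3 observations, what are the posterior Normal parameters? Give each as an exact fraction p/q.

obs 1: x=9/2 → posterior Normal(89/30, 6/5)
obs 2: x=-7/4 → posterior Normal(115/96, 3/4)
obs 3: x=-9/2 → posterior Normal(-47/132, 6/11)

mu_0=-47/132, tau_0^2=6/11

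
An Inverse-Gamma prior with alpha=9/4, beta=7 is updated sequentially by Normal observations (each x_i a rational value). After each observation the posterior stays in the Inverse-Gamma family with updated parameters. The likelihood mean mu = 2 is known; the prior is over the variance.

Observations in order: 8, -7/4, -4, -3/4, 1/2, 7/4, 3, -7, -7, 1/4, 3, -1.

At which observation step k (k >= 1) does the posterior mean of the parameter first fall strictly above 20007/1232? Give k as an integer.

obs 1: x=8 → posterior Inverse-Gamma(11/4, 25)
obs 2: x=-7/4 → posterior Inverse-Gamma(13/4, 1025/32)
obs 3: x=-4 → posterior Inverse-Gamma(15/4, 1601/32)
obs 4: x=-3/4 → posterior Inverse-Gamma(17/4, 861/16)
obs 5: x=1/2 → posterior Inverse-Gamma(19/4, 879/16)
obs 6: x=7/4 → posterior Inverse-Gamma(21/4, 1759/32)
obs 7: x=3 → posterior Inverse-Gamma(23/4, 1775/32)
obs 8: x=-7 → posterior Inverse-Gamma(25/4, 3071/32)
obs 9: x=-7 → posterior Inverse-Gamma(27/4, 4367/32)
obs 10: x=1/4 → posterior Inverse-Gamma(29/4, 138)
obs 11: x=3 → posterior Inverse-Gamma(31/4, 277/2)
obs 12: x=-1 → posterior Inverse-Gamma(33/4, 143)

k = 3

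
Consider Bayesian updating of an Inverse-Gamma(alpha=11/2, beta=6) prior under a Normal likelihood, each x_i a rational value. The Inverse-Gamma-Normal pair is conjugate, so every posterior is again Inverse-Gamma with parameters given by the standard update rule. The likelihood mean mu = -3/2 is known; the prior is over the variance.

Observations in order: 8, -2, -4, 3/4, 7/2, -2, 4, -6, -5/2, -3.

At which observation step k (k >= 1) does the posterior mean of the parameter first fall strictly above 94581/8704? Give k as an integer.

k = 8

obs 1: x=8 → posterior Inverse-Gamma(6, 409/8)
obs 2: x=-2 → posterior Inverse-Gamma(13/2, 205/4)
obs 3: x=-4 → posterior Inverse-Gamma(7, 435/8)
obs 4: x=3/4 → posterior Inverse-Gamma(15/2, 1821/32)
obs 5: x=7/2 → posterior Inverse-Gamma(8, 2221/32)
obs 6: x=-2 → posterior Inverse-Gamma(17/2, 2225/32)
obs 7: x=4 → posterior Inverse-Gamma(9, 2709/32)
obs 8: x=-6 → posterior Inverse-Gamma(19/2, 3033/32)
obs 9: x=-5/2 → posterior Inverse-Gamma(10, 3049/32)
obs 10: x=-3 → posterior Inverse-Gamma(21/2, 3085/32)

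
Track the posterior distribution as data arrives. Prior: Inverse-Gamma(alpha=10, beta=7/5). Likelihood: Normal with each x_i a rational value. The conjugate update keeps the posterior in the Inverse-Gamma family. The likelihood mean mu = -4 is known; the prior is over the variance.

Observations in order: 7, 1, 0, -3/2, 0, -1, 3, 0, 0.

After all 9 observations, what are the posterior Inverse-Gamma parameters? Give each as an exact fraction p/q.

obs 1: x=7 → posterior Inverse-Gamma(21/2, 619/10)
obs 2: x=1 → posterior Inverse-Gamma(11, 372/5)
obs 3: x=0 → posterior Inverse-Gamma(23/2, 412/5)
obs 4: x=-3/2 → posterior Inverse-Gamma(12, 3421/40)
obs 5: x=0 → posterior Inverse-Gamma(25/2, 3741/40)
obs 6: x=-1 → posterior Inverse-Gamma(13, 3921/40)
obs 7: x=3 → posterior Inverse-Gamma(27/2, 4901/40)
obs 8: x=0 → posterior Inverse-Gamma(14, 5221/40)
obs 9: x=0 → posterior Inverse-Gamma(29/2, 5541/40)

alpha=29/2, beta=5541/40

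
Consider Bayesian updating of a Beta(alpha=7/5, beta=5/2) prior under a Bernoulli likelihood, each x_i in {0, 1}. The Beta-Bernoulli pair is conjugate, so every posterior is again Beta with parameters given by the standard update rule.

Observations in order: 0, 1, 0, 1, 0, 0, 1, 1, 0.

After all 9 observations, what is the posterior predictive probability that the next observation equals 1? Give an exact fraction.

18/43

obs 1: x=0 → posterior Beta(7/5, 7/2)
obs 2: x=1 → posterior Beta(12/5, 7/2)
obs 3: x=0 → posterior Beta(12/5, 9/2)
obs 4: x=1 → posterior Beta(17/5, 9/2)
obs 5: x=0 → posterior Beta(17/5, 11/2)
obs 6: x=0 → posterior Beta(17/5, 13/2)
obs 7: x=1 → posterior Beta(22/5, 13/2)
obs 8: x=1 → posterior Beta(27/5, 13/2)
obs 9: x=0 → posterior Beta(27/5, 15/2)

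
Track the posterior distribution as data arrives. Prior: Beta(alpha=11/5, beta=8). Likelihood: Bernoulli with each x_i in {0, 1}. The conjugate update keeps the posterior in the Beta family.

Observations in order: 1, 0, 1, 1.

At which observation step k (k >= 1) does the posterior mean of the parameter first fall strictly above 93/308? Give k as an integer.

k = 3

obs 1: x=1 → posterior Beta(16/5, 8)
obs 2: x=0 → posterior Beta(16/5, 9)
obs 3: x=1 → posterior Beta(21/5, 9)
obs 4: x=1 → posterior Beta(26/5, 9)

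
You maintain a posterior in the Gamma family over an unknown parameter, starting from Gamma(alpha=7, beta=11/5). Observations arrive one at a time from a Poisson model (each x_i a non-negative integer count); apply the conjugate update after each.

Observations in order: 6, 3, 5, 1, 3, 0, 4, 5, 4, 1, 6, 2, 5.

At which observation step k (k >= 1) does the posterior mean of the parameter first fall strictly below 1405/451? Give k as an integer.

obs 1: x=6 → posterior Gamma(13, 16/5)
obs 2: x=3 → posterior Gamma(16, 21/5)
obs 3: x=5 → posterior Gamma(21, 26/5)
obs 4: x=1 → posterior Gamma(22, 31/5)
obs 5: x=3 → posterior Gamma(25, 36/5)
obs 6: x=0 → posterior Gamma(25, 41/5)
obs 7: x=4 → posterior Gamma(29, 46/5)
obs 8: x=5 → posterior Gamma(34, 51/5)
obs 9: x=4 → posterior Gamma(38, 56/5)
obs 10: x=1 → posterior Gamma(39, 61/5)
obs 11: x=6 → posterior Gamma(45, 66/5)
obs 12: x=2 → posterior Gamma(47, 71/5)
obs 13: x=5 → posterior Gamma(52, 76/5)

k = 6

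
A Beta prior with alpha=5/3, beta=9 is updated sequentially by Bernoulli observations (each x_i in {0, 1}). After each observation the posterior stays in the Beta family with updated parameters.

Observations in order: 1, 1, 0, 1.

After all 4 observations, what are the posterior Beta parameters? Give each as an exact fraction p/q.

obs 1: x=1 → posterior Beta(8/3, 9)
obs 2: x=1 → posterior Beta(11/3, 9)
obs 3: x=0 → posterior Beta(11/3, 10)
obs 4: x=1 → posterior Beta(14/3, 10)

alpha=14/3, beta=10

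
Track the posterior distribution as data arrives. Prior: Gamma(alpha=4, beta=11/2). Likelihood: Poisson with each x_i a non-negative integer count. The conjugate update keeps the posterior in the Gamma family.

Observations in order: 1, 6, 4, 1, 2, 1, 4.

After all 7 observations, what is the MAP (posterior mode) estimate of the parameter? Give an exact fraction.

obs 1: x=1 → posterior Gamma(5, 13/2)
obs 2: x=6 → posterior Gamma(11, 15/2)
obs 3: x=4 → posterior Gamma(15, 17/2)
obs 4: x=1 → posterior Gamma(16, 19/2)
obs 5: x=2 → posterior Gamma(18, 21/2)
obs 6: x=1 → posterior Gamma(19, 23/2)
obs 7: x=4 → posterior Gamma(23, 25/2)

44/25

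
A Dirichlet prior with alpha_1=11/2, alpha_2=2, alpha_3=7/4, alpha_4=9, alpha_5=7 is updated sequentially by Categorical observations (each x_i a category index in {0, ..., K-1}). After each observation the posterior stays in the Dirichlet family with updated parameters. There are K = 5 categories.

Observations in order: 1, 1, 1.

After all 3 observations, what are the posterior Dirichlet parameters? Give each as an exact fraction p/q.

obs 1: x=1 → posterior Dirichlet(11/2, 3, 7/4, 9, 7)
obs 2: x=1 → posterior Dirichlet(11/2, 4, 7/4, 9, 7)
obs 3: x=1 → posterior Dirichlet(11/2, 5, 7/4, 9, 7)

alpha_1=11/2, alpha_2=5, alpha_3=7/4, alpha_4=9, alpha_5=7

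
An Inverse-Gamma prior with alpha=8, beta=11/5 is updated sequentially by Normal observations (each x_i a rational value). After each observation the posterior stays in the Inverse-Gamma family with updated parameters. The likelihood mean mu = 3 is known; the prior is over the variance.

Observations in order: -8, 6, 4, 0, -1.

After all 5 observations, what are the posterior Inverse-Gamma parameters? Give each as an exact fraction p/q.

alpha=21/2, beta=401/5

obs 1: x=-8 → posterior Inverse-Gamma(17/2, 627/10)
obs 2: x=6 → posterior Inverse-Gamma(9, 336/5)
obs 3: x=4 → posterior Inverse-Gamma(19/2, 677/10)
obs 4: x=0 → posterior Inverse-Gamma(10, 361/5)
obs 5: x=-1 → posterior Inverse-Gamma(21/2, 401/5)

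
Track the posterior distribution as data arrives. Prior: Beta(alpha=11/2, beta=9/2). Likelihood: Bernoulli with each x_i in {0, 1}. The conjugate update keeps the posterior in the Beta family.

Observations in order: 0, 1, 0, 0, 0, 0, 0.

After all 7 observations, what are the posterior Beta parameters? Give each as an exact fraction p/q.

alpha=13/2, beta=21/2

obs 1: x=0 → posterior Beta(11/2, 11/2)
obs 2: x=1 → posterior Beta(13/2, 11/2)
obs 3: x=0 → posterior Beta(13/2, 13/2)
obs 4: x=0 → posterior Beta(13/2, 15/2)
obs 5: x=0 → posterior Beta(13/2, 17/2)
obs 6: x=0 → posterior Beta(13/2, 19/2)
obs 7: x=0 → posterior Beta(13/2, 21/2)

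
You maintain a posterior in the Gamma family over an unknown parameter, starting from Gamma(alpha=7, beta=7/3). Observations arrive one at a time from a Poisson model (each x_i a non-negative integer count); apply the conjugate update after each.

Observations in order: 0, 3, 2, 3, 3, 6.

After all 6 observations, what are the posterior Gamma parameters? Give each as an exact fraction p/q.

alpha=24, beta=25/3

obs 1: x=0 → posterior Gamma(7, 10/3)
obs 2: x=3 → posterior Gamma(10, 13/3)
obs 3: x=2 → posterior Gamma(12, 16/3)
obs 4: x=3 → posterior Gamma(15, 19/3)
obs 5: x=3 → posterior Gamma(18, 22/3)
obs 6: x=6 → posterior Gamma(24, 25/3)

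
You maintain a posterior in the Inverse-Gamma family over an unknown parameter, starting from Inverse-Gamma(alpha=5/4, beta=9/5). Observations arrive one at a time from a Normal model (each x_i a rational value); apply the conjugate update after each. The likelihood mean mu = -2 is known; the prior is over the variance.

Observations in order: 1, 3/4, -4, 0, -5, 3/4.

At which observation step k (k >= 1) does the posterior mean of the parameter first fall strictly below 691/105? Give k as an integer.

obs 1: x=1 → posterior Inverse-Gamma(7/4, 63/10)
obs 2: x=3/4 → posterior Inverse-Gamma(9/4, 1613/160)
obs 3: x=-4 → posterior Inverse-Gamma(11/4, 1933/160)
obs 4: x=0 → posterior Inverse-Gamma(13/4, 2253/160)
obs 5: x=-5 → posterior Inverse-Gamma(15/4, 2973/160)
obs 6: x=3/4 → posterior Inverse-Gamma(17/4, 1789/80)

k = 4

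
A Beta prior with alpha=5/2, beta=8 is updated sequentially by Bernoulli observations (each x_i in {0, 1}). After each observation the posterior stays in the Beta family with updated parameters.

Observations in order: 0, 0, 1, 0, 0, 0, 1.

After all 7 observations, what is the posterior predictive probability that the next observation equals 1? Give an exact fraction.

obs 1: x=0 → posterior Beta(5/2, 9)
obs 2: x=0 → posterior Beta(5/2, 10)
obs 3: x=1 → posterior Beta(7/2, 10)
obs 4: x=0 → posterior Beta(7/2, 11)
obs 5: x=0 → posterior Beta(7/2, 12)
obs 6: x=0 → posterior Beta(7/2, 13)
obs 7: x=1 → posterior Beta(9/2, 13)

9/35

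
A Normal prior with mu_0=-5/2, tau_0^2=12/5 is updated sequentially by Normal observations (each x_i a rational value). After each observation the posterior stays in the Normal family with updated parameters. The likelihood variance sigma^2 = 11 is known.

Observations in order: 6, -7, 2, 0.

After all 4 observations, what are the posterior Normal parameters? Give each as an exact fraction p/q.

mu_0=-251/206, tau_0^2=132/103

obs 1: x=6 → posterior Normal(-131/134, 132/67)
obs 2: x=-7 → posterior Normal(-299/158, 132/79)
obs 3: x=2 → posterior Normal(-251/182, 132/91)
obs 4: x=0 → posterior Normal(-251/206, 132/103)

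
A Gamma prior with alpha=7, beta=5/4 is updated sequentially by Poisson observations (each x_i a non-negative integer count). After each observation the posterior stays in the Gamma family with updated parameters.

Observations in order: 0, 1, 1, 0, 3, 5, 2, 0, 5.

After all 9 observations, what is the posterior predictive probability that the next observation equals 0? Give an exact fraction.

509111094534718962173411120845918138561/4754450504593402735195219516754150390625

obs 1: x=0 → posterior Gamma(7, 9/4)
obs 2: x=1 → posterior Gamma(8, 13/4)
obs 3: x=1 → posterior Gamma(9, 17/4)
obs 4: x=0 → posterior Gamma(9, 21/4)
obs 5: x=3 → posterior Gamma(12, 25/4)
obs 6: x=5 → posterior Gamma(17, 29/4)
obs 7: x=2 → posterior Gamma(19, 33/4)
obs 8: x=0 → posterior Gamma(19, 37/4)
obs 9: x=5 → posterior Gamma(24, 41/4)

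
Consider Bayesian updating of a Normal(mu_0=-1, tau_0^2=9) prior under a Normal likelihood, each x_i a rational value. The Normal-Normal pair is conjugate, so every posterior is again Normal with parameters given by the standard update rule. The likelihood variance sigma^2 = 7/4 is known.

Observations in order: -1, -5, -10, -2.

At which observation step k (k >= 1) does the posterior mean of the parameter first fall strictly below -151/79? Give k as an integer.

obs 1: x=-1 → posterior Normal(-1, 63/43)
obs 2: x=-5 → posterior Normal(-223/79, 63/79)
obs 3: x=-10 → posterior Normal(-583/115, 63/115)
obs 4: x=-2 → posterior Normal(-655/151, 63/151)

k = 2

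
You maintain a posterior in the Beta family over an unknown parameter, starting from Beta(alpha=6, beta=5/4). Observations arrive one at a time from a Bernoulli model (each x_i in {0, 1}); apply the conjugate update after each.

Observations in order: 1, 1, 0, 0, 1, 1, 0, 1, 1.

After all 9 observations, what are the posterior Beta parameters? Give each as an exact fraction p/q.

obs 1: x=1 → posterior Beta(7, 5/4)
obs 2: x=1 → posterior Beta(8, 5/4)
obs 3: x=0 → posterior Beta(8, 9/4)
obs 4: x=0 → posterior Beta(8, 13/4)
obs 5: x=1 → posterior Beta(9, 13/4)
obs 6: x=1 → posterior Beta(10, 13/4)
obs 7: x=0 → posterior Beta(10, 17/4)
obs 8: x=1 → posterior Beta(11, 17/4)
obs 9: x=1 → posterior Beta(12, 17/4)

alpha=12, beta=17/4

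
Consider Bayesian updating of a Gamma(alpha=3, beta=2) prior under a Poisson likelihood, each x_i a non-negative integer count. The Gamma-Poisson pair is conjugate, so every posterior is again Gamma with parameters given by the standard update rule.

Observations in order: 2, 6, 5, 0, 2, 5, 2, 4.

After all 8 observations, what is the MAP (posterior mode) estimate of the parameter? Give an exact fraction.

14/5

obs 1: x=2 → posterior Gamma(5, 3)
obs 2: x=6 → posterior Gamma(11, 4)
obs 3: x=5 → posterior Gamma(16, 5)
obs 4: x=0 → posterior Gamma(16, 6)
obs 5: x=2 → posterior Gamma(18, 7)
obs 6: x=5 → posterior Gamma(23, 8)
obs 7: x=2 → posterior Gamma(25, 9)
obs 8: x=4 → posterior Gamma(29, 10)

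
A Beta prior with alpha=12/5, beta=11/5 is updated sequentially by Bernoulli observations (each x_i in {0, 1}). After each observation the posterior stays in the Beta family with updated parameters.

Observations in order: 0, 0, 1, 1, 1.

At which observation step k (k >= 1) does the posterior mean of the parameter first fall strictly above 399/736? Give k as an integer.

obs 1: x=0 → posterior Beta(12/5, 16/5)
obs 2: x=0 → posterior Beta(12/5, 21/5)
obs 3: x=1 → posterior Beta(17/5, 21/5)
obs 4: x=1 → posterior Beta(22/5, 21/5)
obs 5: x=1 → posterior Beta(27/5, 21/5)

k = 5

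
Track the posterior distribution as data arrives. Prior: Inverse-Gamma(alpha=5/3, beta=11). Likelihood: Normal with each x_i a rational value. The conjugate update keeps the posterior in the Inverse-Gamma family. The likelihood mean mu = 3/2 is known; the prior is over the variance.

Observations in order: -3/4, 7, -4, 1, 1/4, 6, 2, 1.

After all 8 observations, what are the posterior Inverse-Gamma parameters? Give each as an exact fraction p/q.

alpha=17/3, beta=881/16

obs 1: x=-3/4 → posterior Inverse-Gamma(13/6, 433/32)
obs 2: x=7 → posterior Inverse-Gamma(8/3, 917/32)
obs 3: x=-4 → posterior Inverse-Gamma(19/6, 1401/32)
obs 4: x=1 → posterior Inverse-Gamma(11/3, 1405/32)
obs 5: x=1/4 → posterior Inverse-Gamma(25/6, 715/16)
obs 6: x=6 → posterior Inverse-Gamma(14/3, 877/16)
obs 7: x=2 → posterior Inverse-Gamma(31/6, 879/16)
obs 8: x=1 → posterior Inverse-Gamma(17/3, 881/16)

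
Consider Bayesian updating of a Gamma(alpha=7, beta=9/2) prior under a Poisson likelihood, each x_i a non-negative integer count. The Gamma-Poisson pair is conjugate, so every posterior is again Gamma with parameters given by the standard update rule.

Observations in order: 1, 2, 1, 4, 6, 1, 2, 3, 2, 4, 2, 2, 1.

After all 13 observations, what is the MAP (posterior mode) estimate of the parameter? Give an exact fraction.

74/35

obs 1: x=1 → posterior Gamma(8, 11/2)
obs 2: x=2 → posterior Gamma(10, 13/2)
obs 3: x=1 → posterior Gamma(11, 15/2)
obs 4: x=4 → posterior Gamma(15, 17/2)
obs 5: x=6 → posterior Gamma(21, 19/2)
obs 6: x=1 → posterior Gamma(22, 21/2)
obs 7: x=2 → posterior Gamma(24, 23/2)
obs 8: x=3 → posterior Gamma(27, 25/2)
obs 9: x=2 → posterior Gamma(29, 27/2)
obs 10: x=4 → posterior Gamma(33, 29/2)
obs 11: x=2 → posterior Gamma(35, 31/2)
obs 12: x=2 → posterior Gamma(37, 33/2)
obs 13: x=1 → posterior Gamma(38, 35/2)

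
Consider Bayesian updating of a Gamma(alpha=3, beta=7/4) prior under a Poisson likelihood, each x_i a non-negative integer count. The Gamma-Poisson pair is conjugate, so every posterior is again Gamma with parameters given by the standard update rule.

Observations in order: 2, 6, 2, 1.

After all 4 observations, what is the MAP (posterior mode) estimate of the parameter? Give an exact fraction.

obs 1: x=2 → posterior Gamma(5, 11/4)
obs 2: x=6 → posterior Gamma(11, 15/4)
obs 3: x=2 → posterior Gamma(13, 19/4)
obs 4: x=1 → posterior Gamma(14, 23/4)

52/23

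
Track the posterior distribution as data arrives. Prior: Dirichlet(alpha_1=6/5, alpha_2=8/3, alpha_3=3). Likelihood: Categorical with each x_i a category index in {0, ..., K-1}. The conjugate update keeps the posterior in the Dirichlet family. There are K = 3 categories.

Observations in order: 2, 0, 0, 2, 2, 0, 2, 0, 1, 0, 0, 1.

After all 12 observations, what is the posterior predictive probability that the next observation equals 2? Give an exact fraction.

105/283

obs 1: x=2 → posterior Dirichlet(6/5, 8/3, 4)
obs 2: x=0 → posterior Dirichlet(11/5, 8/3, 4)
obs 3: x=0 → posterior Dirichlet(16/5, 8/3, 4)
obs 4: x=2 → posterior Dirichlet(16/5, 8/3, 5)
obs 5: x=2 → posterior Dirichlet(16/5, 8/3, 6)
obs 6: x=0 → posterior Dirichlet(21/5, 8/3, 6)
obs 7: x=2 → posterior Dirichlet(21/5, 8/3, 7)
obs 8: x=0 → posterior Dirichlet(26/5, 8/3, 7)
obs 9: x=1 → posterior Dirichlet(26/5, 11/3, 7)
obs 10: x=0 → posterior Dirichlet(31/5, 11/3, 7)
obs 11: x=0 → posterior Dirichlet(36/5, 11/3, 7)
obs 12: x=1 → posterior Dirichlet(36/5, 14/3, 7)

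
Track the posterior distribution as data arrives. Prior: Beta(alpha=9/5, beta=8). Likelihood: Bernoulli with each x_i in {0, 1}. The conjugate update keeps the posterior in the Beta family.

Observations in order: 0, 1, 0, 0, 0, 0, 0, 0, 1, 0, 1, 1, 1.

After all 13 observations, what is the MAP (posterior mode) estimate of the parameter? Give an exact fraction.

obs 1: x=0 → posterior Beta(9/5, 9)
obs 2: x=1 → posterior Beta(14/5, 9)
obs 3: x=0 → posterior Beta(14/5, 10)
obs 4: x=0 → posterior Beta(14/5, 11)
obs 5: x=0 → posterior Beta(14/5, 12)
obs 6: x=0 → posterior Beta(14/5, 13)
obs 7: x=0 → posterior Beta(14/5, 14)
obs 8: x=0 → posterior Beta(14/5, 15)
obs 9: x=1 → posterior Beta(19/5, 15)
obs 10: x=0 → posterior Beta(19/5, 16)
obs 11: x=1 → posterior Beta(24/5, 16)
obs 12: x=1 → posterior Beta(29/5, 16)
obs 13: x=1 → posterior Beta(34/5, 16)

29/104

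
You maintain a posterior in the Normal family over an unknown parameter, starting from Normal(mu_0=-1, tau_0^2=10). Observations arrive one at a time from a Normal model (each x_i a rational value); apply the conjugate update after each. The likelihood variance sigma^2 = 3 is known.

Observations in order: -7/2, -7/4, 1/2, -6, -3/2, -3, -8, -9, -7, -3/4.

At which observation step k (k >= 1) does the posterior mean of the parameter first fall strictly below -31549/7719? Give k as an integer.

obs 1: x=-7/2 → posterior Normal(-38/13, 30/13)
obs 2: x=-7/4 → posterior Normal(-111/46, 30/23)
obs 3: x=1/2 → posterior Normal(-101/66, 10/11)
obs 4: x=-6 → posterior Normal(-221/86, 30/43)
obs 5: x=-3/2 → posterior Normal(-251/106, 30/53)
obs 6: x=-3 → posterior Normal(-311/126, 10/21)
obs 7: x=-8 → posterior Normal(-471/146, 30/73)
obs 8: x=-9 → posterior Normal(-651/166, 30/83)
obs 9: x=-7 → posterior Normal(-791/186, 10/31)
obs 10: x=-3/4 → posterior Normal(-403/103, 30/103)

k = 9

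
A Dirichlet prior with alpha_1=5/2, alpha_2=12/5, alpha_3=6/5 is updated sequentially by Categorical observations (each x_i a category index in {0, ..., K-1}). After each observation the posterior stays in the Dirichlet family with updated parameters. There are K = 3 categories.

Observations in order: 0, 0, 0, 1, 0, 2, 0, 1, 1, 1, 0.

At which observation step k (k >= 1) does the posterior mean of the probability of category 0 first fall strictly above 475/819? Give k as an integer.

k = 3

obs 1: x=0 → posterior Dirichlet(7/2, 12/5, 6/5)
obs 2: x=0 → posterior Dirichlet(9/2, 12/5, 6/5)
obs 3: x=0 → posterior Dirichlet(11/2, 12/5, 6/5)
obs 4: x=1 → posterior Dirichlet(11/2, 17/5, 6/5)
obs 5: x=0 → posterior Dirichlet(13/2, 17/5, 6/5)
obs 6: x=2 → posterior Dirichlet(13/2, 17/5, 11/5)
obs 7: x=0 → posterior Dirichlet(15/2, 17/5, 11/5)
obs 8: x=1 → posterior Dirichlet(15/2, 22/5, 11/5)
obs 9: x=1 → posterior Dirichlet(15/2, 27/5, 11/5)
obs 10: x=1 → posterior Dirichlet(15/2, 32/5, 11/5)
obs 11: x=0 → posterior Dirichlet(17/2, 32/5, 11/5)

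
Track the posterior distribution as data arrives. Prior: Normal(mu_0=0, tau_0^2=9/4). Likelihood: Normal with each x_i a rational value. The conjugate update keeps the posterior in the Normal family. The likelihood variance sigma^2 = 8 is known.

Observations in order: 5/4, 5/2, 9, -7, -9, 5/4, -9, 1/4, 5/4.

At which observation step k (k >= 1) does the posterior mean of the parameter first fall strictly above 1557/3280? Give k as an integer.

k = 2

obs 1: x=5/4 → posterior Normal(45/164, 72/41)
obs 2: x=5/2 → posterior Normal(27/40, 36/25)
obs 3: x=9 → posterior Normal(459/236, 72/59)
obs 4: x=-7 → posterior Normal(207/272, 18/17)
obs 5: x=-9 → posterior Normal(-117/308, 72/77)
obs 6: x=5/4 → posterior Normal(-9/43, 36/43)
obs 7: x=-9 → posterior Normal(-99/95, 72/95)
obs 8: x=1/4 → posterior Normal(-387/416, 9/13)
obs 9: x=5/4 → posterior Normal(-171/226, 72/113)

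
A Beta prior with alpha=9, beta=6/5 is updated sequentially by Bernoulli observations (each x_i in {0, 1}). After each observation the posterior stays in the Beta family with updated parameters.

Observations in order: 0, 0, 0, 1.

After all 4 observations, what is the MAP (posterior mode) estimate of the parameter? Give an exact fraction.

obs 1: x=0 → posterior Beta(9, 11/5)
obs 2: x=0 → posterior Beta(9, 16/5)
obs 3: x=0 → posterior Beta(9, 21/5)
obs 4: x=1 → posterior Beta(10, 21/5)

45/61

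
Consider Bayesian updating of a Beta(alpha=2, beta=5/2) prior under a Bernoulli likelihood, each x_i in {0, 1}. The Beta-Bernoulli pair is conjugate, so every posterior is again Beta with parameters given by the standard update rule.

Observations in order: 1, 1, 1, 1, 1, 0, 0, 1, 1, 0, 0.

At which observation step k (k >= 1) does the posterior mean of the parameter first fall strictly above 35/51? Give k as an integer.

obs 1: x=1 → posterior Beta(3, 5/2)
obs 2: x=1 → posterior Beta(4, 5/2)
obs 3: x=1 → posterior Beta(5, 5/2)
obs 4: x=1 → posterior Beta(6, 5/2)
obs 5: x=1 → posterior Beta(7, 5/2)
obs 6: x=0 → posterior Beta(7, 7/2)
obs 7: x=0 → posterior Beta(7, 9/2)
obs 8: x=1 → posterior Beta(8, 9/2)
obs 9: x=1 → posterior Beta(9, 9/2)
obs 10: x=0 → posterior Beta(9, 11/2)
obs 11: x=0 → posterior Beta(9, 13/2)

k = 4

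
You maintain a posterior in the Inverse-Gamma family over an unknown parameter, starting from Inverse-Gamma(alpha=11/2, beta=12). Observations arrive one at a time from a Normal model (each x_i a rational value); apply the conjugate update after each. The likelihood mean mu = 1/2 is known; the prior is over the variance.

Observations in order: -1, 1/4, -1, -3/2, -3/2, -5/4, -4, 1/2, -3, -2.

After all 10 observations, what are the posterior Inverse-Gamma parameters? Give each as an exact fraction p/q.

alpha=21/2, beta=627/16

obs 1: x=-1 → posterior Inverse-Gamma(6, 105/8)
obs 2: x=1/4 → posterior Inverse-Gamma(13/2, 421/32)
obs 3: x=-1 → posterior Inverse-Gamma(7, 457/32)
obs 4: x=-3/2 → posterior Inverse-Gamma(15/2, 521/32)
obs 5: x=-3/2 → posterior Inverse-Gamma(8, 585/32)
obs 6: x=-5/4 → posterior Inverse-Gamma(17/2, 317/16)
obs 7: x=-4 → posterior Inverse-Gamma(9, 479/16)
obs 8: x=1/2 → posterior Inverse-Gamma(19/2, 479/16)
obs 9: x=-3 → posterior Inverse-Gamma(10, 577/16)
obs 10: x=-2 → posterior Inverse-Gamma(21/2, 627/16)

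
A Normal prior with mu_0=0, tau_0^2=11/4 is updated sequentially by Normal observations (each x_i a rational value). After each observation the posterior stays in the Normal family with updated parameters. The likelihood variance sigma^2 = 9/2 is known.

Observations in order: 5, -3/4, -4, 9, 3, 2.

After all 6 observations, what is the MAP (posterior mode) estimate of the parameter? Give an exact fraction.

209/112

obs 1: x=5 → posterior Normal(55/29, 99/58)
obs 2: x=-3/4 → posterior Normal(187/160, 99/80)
obs 3: x=-4 → posterior Normal(11/204, 33/34)
obs 4: x=9 → posterior Normal(407/248, 99/124)
obs 5: x=3 → posterior Normal(539/292, 99/146)
obs 6: x=2 → posterior Normal(209/112, 33/56)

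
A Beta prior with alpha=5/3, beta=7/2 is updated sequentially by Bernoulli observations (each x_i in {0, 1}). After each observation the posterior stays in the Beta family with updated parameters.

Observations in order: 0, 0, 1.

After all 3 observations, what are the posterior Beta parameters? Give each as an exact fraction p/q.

alpha=8/3, beta=11/2

obs 1: x=0 → posterior Beta(5/3, 9/2)
obs 2: x=0 → posterior Beta(5/3, 11/2)
obs 3: x=1 → posterior Beta(8/3, 11/2)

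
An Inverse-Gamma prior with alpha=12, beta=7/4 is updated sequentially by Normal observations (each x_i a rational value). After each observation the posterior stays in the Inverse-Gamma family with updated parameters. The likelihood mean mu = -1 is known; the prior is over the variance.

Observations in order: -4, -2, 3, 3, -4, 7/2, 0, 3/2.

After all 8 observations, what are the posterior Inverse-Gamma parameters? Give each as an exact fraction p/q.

obs 1: x=-4 → posterior Inverse-Gamma(25/2, 25/4)
obs 2: x=-2 → posterior Inverse-Gamma(13, 27/4)
obs 3: x=3 → posterior Inverse-Gamma(27/2, 59/4)
obs 4: x=3 → posterior Inverse-Gamma(14, 91/4)
obs 5: x=-4 → posterior Inverse-Gamma(29/2, 109/4)
obs 6: x=7/2 → posterior Inverse-Gamma(15, 299/8)
obs 7: x=0 → posterior Inverse-Gamma(31/2, 303/8)
obs 8: x=3/2 → posterior Inverse-Gamma(16, 41)

alpha=16, beta=41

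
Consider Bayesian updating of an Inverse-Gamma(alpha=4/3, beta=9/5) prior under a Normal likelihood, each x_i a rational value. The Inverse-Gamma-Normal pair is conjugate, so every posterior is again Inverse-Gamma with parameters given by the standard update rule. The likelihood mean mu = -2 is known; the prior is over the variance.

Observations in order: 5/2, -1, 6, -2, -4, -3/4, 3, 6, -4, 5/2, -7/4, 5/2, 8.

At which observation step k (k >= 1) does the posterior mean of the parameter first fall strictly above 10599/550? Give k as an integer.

obs 1: x=5/2 → posterior Inverse-Gamma(11/6, 477/40)
obs 2: x=-1 → posterior Inverse-Gamma(7/3, 497/40)
obs 3: x=6 → posterior Inverse-Gamma(17/6, 1777/40)
obs 4: x=-2 → posterior Inverse-Gamma(10/3, 1777/40)
obs 5: x=-4 → posterior Inverse-Gamma(23/6, 1857/40)
obs 6: x=-3/4 → posterior Inverse-Gamma(13/3, 7553/160)
obs 7: x=3 → posterior Inverse-Gamma(29/6, 9553/160)
obs 8: x=6 → posterior Inverse-Gamma(16/3, 14673/160)
obs 9: x=-4 → posterior Inverse-Gamma(35/6, 14993/160)
obs 10: x=5/2 → posterior Inverse-Gamma(19/3, 16613/160)
obs 11: x=-7/4 → posterior Inverse-Gamma(41/6, 8309/80)
obs 12: x=5/2 → posterior Inverse-Gamma(22/3, 9119/80)
obs 13: x=8 → posterior Inverse-Gamma(47/6, 13119/80)

k = 3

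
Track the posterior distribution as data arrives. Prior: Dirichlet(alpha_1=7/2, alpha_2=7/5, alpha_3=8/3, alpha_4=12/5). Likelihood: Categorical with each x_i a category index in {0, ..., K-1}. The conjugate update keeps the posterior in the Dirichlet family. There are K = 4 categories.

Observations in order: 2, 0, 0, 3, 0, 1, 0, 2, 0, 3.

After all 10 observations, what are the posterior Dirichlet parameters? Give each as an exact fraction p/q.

alpha_1=17/2, alpha_2=12/5, alpha_3=14/3, alpha_4=22/5

obs 1: x=2 → posterior Dirichlet(7/2, 7/5, 11/3, 12/5)
obs 2: x=0 → posterior Dirichlet(9/2, 7/5, 11/3, 12/5)
obs 3: x=0 → posterior Dirichlet(11/2, 7/5, 11/3, 12/5)
obs 4: x=3 → posterior Dirichlet(11/2, 7/5, 11/3, 17/5)
obs 5: x=0 → posterior Dirichlet(13/2, 7/5, 11/3, 17/5)
obs 6: x=1 → posterior Dirichlet(13/2, 12/5, 11/3, 17/5)
obs 7: x=0 → posterior Dirichlet(15/2, 12/5, 11/3, 17/5)
obs 8: x=2 → posterior Dirichlet(15/2, 12/5, 14/3, 17/5)
obs 9: x=0 → posterior Dirichlet(17/2, 12/5, 14/3, 17/5)
obs 10: x=3 → posterior Dirichlet(17/2, 12/5, 14/3, 22/5)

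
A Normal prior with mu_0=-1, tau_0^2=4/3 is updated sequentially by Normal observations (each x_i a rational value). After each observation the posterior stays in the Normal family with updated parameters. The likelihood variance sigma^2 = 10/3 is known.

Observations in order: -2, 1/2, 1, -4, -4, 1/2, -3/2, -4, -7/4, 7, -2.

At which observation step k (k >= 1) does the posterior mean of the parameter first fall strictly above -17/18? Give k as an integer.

k = 2

obs 1: x=-2 → posterior Normal(-9/7, 20/21)
obs 2: x=1/2 → posterior Normal(-8/9, 20/27)
obs 3: x=1 → posterior Normal(-6/11, 20/33)
obs 4: x=-4 → posterior Normal(-14/13, 20/39)
obs 5: x=-4 → posterior Normal(-22/15, 4/9)
obs 6: x=1/2 → posterior Normal(-21/17, 20/51)
obs 7: x=-3/2 → posterior Normal(-24/19, 20/57)
obs 8: x=-4 → posterior Normal(-32/21, 20/63)
obs 9: x=-7/4 → posterior Normal(-71/46, 20/69)
obs 10: x=7 → posterior Normal(-43/50, 4/15)
obs 11: x=-2 → posterior Normal(-17/18, 20/81)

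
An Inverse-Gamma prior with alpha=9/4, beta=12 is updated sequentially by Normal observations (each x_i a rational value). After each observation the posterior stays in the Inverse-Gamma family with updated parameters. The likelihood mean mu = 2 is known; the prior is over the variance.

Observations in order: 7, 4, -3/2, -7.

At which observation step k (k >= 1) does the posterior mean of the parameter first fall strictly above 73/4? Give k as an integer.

obs 1: x=7 → posterior Inverse-Gamma(11/4, 49/2)
obs 2: x=4 → posterior Inverse-Gamma(13/4, 53/2)
obs 3: x=-3/2 → posterior Inverse-Gamma(15/4, 261/8)
obs 4: x=-7 → posterior Inverse-Gamma(17/4, 585/8)

k = 4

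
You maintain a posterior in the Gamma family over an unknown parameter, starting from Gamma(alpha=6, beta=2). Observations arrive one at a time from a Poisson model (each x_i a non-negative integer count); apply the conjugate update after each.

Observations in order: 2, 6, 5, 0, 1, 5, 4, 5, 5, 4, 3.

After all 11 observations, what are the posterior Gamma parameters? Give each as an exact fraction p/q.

obs 1: x=2 → posterior Gamma(8, 3)
obs 2: x=6 → posterior Gamma(14, 4)
obs 3: x=5 → posterior Gamma(19, 5)
obs 4: x=0 → posterior Gamma(19, 6)
obs 5: x=1 → posterior Gamma(20, 7)
obs 6: x=5 → posterior Gamma(25, 8)
obs 7: x=4 → posterior Gamma(29, 9)
obs 8: x=5 → posterior Gamma(34, 10)
obs 9: x=5 → posterior Gamma(39, 11)
obs 10: x=4 → posterior Gamma(43, 12)
obs 11: x=3 → posterior Gamma(46, 13)

alpha=46, beta=13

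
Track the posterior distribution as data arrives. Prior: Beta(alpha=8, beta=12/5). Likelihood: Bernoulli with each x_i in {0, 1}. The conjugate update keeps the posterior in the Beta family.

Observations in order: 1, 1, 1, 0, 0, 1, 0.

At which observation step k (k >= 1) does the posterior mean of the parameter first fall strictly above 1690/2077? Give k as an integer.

obs 1: x=1 → posterior Beta(9, 12/5)
obs 2: x=1 → posterior Beta(10, 12/5)
obs 3: x=1 → posterior Beta(11, 12/5)
obs 4: x=0 → posterior Beta(11, 17/5)
obs 5: x=0 → posterior Beta(11, 22/5)
obs 6: x=1 → posterior Beta(12, 22/5)
obs 7: x=0 → posterior Beta(12, 27/5)

k = 3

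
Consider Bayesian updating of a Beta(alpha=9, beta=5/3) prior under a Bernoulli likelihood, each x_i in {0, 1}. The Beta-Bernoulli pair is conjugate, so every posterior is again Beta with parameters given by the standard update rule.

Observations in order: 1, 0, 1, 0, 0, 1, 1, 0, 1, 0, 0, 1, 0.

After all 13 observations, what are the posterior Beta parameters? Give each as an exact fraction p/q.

obs 1: x=1 → posterior Beta(10, 5/3)
obs 2: x=0 → posterior Beta(10, 8/3)
obs 3: x=1 → posterior Beta(11, 8/3)
obs 4: x=0 → posterior Beta(11, 11/3)
obs 5: x=0 → posterior Beta(11, 14/3)
obs 6: x=1 → posterior Beta(12, 14/3)
obs 7: x=1 → posterior Beta(13, 14/3)
obs 8: x=0 → posterior Beta(13, 17/3)
obs 9: x=1 → posterior Beta(14, 17/3)
obs 10: x=0 → posterior Beta(14, 20/3)
obs 11: x=0 → posterior Beta(14, 23/3)
obs 12: x=1 → posterior Beta(15, 23/3)
obs 13: x=0 → posterior Beta(15, 26/3)

alpha=15, beta=26/3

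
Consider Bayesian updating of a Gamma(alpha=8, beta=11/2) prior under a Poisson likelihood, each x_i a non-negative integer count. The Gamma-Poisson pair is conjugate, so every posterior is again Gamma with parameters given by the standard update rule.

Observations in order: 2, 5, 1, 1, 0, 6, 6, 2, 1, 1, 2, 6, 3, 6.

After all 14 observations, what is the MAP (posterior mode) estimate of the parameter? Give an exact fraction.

obs 1: x=2 → posterior Gamma(10, 13/2)
obs 2: x=5 → posterior Gamma(15, 15/2)
obs 3: x=1 → posterior Gamma(16, 17/2)
obs 4: x=1 → posterior Gamma(17, 19/2)
obs 5: x=0 → posterior Gamma(17, 21/2)
obs 6: x=6 → posterior Gamma(23, 23/2)
obs 7: x=6 → posterior Gamma(29, 25/2)
obs 8: x=2 → posterior Gamma(31, 27/2)
obs 9: x=1 → posterior Gamma(32, 29/2)
obs 10: x=1 → posterior Gamma(33, 31/2)
obs 11: x=2 → posterior Gamma(35, 33/2)
obs 12: x=6 → posterior Gamma(41, 35/2)
obs 13: x=3 → posterior Gamma(44, 37/2)
obs 14: x=6 → posterior Gamma(50, 39/2)

98/39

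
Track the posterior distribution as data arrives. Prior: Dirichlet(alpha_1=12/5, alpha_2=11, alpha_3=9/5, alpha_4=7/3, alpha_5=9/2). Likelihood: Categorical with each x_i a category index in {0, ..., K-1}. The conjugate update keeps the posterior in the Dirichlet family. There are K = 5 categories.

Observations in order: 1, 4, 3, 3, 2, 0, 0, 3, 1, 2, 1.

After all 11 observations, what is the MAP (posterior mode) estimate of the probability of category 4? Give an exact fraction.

135/841

obs 1: x=1 → posterior Dirichlet(12/5, 12, 9/5, 7/3, 9/2)
obs 2: x=4 → posterior Dirichlet(12/5, 12, 9/5, 7/3, 11/2)
obs 3: x=3 → posterior Dirichlet(12/5, 12, 9/5, 10/3, 11/2)
obs 4: x=3 → posterior Dirichlet(12/5, 12, 9/5, 13/3, 11/2)
obs 5: x=2 → posterior Dirichlet(12/5, 12, 14/5, 13/3, 11/2)
obs 6: x=0 → posterior Dirichlet(17/5, 12, 14/5, 13/3, 11/2)
obs 7: x=0 → posterior Dirichlet(22/5, 12, 14/5, 13/3, 11/2)
obs 8: x=3 → posterior Dirichlet(22/5, 12, 14/5, 16/3, 11/2)
obs 9: x=1 → posterior Dirichlet(22/5, 13, 14/5, 16/3, 11/2)
obs 10: x=2 → posterior Dirichlet(22/5, 13, 19/5, 16/3, 11/2)
obs 11: x=1 → posterior Dirichlet(22/5, 14, 19/5, 16/3, 11/2)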